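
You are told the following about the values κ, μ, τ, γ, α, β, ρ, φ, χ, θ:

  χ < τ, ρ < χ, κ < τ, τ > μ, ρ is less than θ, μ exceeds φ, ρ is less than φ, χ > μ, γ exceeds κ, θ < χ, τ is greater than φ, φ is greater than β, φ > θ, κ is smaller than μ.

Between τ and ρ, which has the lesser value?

ρ

Link the given pairs in sequence: ρ < θ; θ < φ; φ < μ; μ < χ; χ < τ.
Chaining these gives ρ < θ < φ < μ < χ < τ.
So ρ < τ; ρ is the smaller of the two.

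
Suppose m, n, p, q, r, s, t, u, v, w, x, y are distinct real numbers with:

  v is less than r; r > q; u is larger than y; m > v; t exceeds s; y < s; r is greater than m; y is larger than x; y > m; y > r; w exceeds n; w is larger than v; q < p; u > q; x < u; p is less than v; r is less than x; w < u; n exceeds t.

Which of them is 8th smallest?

s

Chaining the given pairs: q < p < v < m < r < x < y < s < t < n < w < u.
The 8th smallest is s.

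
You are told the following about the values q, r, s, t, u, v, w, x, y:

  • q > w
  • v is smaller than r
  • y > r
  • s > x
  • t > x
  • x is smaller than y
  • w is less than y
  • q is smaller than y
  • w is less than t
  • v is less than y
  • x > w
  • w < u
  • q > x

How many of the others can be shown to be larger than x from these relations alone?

The elements the relations force above x are q, s, t, y — no chain reaches any other.
That is 4.

4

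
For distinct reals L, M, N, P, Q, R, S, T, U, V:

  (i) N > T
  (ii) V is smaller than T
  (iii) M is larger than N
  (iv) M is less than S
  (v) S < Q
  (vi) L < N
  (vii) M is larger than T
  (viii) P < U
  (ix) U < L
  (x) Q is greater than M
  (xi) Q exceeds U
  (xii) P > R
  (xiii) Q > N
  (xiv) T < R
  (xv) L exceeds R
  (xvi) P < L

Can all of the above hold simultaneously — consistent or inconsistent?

consistent

The single ordering V < T < R < P < U < L < N < M < S < Q satisfies every listed relation, so no contradiction arises.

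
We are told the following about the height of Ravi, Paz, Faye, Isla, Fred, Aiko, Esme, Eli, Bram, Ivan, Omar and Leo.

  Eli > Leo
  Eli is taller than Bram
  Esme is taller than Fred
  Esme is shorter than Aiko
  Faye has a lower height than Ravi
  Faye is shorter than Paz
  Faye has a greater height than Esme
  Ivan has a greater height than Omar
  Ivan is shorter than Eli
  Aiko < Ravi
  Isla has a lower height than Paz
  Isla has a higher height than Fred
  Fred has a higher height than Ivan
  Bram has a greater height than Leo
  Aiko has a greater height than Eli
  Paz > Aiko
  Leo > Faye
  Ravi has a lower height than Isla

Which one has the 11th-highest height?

Ivan

Chaining the given pairs: Omar < Ivan < Fred < Esme < Faye < Leo < Bram < Eli < Aiko < Ravi < Isla < Paz.
The 11th largest is Ivan.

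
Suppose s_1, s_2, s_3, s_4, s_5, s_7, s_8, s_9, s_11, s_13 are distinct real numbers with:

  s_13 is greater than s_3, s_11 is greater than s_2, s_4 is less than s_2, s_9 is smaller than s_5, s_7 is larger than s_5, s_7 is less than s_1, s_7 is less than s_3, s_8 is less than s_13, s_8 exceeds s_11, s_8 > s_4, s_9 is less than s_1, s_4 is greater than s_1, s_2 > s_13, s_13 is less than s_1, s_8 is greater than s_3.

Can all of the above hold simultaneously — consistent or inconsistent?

Chaining the given relations yields s_13 < s_1 < s_4 < s_2 < s_11 < s_8, so s_13 < s_8. But one relation states s_8 < s_13. These cannot both hold.

inconsistent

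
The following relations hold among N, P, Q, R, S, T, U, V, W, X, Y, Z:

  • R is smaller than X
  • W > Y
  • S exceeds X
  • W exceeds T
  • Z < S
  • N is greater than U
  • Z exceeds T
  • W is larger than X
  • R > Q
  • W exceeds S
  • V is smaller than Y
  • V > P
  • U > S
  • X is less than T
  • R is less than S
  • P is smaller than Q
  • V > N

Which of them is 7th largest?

Z

Chaining the given pairs: P < Q < R < X < T < Z < S < U < N < V < Y < W.
Counting 7 from the largest end gives Z.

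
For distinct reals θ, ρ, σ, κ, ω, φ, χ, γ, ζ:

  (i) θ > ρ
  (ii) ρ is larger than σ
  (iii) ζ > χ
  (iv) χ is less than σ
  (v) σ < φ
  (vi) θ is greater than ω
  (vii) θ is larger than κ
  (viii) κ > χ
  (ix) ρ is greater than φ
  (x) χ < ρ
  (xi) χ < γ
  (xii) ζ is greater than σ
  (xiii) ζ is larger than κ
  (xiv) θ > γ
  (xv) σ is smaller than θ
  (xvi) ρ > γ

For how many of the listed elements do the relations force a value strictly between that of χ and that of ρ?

3

The relations place χ below ρ. An element lies strictly between them when it is forced above χ and also forced below ρ.
Above χ: {σ, φ, κ, γ, θ, ζ}. Below ρ: {σ, φ, γ}.
Intersection: {σ, φ, γ} — 3.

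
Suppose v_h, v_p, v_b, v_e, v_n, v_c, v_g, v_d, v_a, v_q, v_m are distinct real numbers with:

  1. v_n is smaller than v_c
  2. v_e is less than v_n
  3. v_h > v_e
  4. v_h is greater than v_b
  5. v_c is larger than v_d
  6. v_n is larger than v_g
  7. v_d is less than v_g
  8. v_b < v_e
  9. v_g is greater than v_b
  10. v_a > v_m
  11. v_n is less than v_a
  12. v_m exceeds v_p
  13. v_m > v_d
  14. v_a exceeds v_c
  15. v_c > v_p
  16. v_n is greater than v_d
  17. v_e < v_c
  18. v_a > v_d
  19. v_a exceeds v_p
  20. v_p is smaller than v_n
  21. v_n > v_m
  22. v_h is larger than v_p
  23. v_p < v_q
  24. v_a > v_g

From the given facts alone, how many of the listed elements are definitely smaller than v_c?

7

The elements the relations force below v_c are v_p, v_d, v_b, v_e, v_m, v_g, v_n — no chain reaches any other.
That is 7.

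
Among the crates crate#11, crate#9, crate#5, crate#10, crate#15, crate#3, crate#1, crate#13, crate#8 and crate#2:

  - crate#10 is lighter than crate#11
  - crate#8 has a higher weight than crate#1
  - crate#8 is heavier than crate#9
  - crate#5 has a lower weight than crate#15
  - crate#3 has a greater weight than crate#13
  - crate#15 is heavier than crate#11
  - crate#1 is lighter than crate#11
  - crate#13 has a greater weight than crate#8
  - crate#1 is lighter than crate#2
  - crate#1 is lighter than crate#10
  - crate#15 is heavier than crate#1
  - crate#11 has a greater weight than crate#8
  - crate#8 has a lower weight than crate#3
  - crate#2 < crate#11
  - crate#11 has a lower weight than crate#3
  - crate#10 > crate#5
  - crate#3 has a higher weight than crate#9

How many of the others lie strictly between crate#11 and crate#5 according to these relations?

1

The relations place crate#5 below crate#11. An element lies strictly between them when it is forced above crate#5 and also forced below crate#11.
Above crate#5: {crate#10, crate#15, crate#3}. Below crate#11: {crate#1, crate#9, crate#8, crate#2, crate#10}.
Intersection: {crate#10} — 1.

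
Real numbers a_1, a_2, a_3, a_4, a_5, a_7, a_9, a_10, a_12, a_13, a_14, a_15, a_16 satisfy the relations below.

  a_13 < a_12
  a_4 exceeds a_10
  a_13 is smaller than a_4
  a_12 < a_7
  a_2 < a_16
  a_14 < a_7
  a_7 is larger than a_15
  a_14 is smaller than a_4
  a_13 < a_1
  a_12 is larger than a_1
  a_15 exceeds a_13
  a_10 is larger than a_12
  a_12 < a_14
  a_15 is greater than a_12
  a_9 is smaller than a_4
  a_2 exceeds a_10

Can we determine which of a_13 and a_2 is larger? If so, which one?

a_2

a_13 < a_1 and a_1 < a_12 give a_13 < a_12.
With a_12 < a_10: a_13 < a_1 < a_12 < a_10.
Then a_10 < a_2 extends the chain to a_2.
So a_2 is larger.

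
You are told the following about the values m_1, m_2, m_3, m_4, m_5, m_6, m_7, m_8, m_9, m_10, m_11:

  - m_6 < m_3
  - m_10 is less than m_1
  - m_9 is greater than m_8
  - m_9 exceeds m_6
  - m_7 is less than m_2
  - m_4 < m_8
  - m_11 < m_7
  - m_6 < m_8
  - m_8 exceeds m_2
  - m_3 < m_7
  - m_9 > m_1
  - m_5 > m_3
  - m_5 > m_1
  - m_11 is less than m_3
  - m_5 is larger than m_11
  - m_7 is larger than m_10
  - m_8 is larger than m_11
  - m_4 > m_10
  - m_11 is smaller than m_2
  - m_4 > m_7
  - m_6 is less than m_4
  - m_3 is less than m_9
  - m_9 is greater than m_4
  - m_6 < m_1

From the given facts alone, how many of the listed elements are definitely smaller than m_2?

5

The elements the relations force below m_2 are m_6, m_10, m_11, m_3, m_7 — no chain reaches any other.
That is 5.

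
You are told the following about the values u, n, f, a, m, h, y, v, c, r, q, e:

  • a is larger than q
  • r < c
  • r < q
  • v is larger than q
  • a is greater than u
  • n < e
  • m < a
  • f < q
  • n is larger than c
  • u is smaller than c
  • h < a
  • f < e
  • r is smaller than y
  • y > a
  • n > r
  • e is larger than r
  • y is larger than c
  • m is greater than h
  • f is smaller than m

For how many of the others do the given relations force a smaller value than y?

8

From y the given relations immediately reach r, c, a.
From those, h, q, u, m — 7 in total.
From those, f — 8 in total.
No other element is forced below y by the given relations, so the count is 8.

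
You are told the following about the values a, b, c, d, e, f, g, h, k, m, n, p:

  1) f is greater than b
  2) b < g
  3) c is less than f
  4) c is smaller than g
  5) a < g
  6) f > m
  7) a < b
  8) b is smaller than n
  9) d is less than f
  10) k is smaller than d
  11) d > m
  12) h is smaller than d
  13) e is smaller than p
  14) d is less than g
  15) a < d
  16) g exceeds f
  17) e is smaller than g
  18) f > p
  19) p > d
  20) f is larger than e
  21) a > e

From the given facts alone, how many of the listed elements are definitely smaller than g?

10

From g the given relations immediately reach c, e, a, b, d, f.
From those, m, k, h, p — 10 in total.
No other element is forced below g by the given relations, so the count is 10.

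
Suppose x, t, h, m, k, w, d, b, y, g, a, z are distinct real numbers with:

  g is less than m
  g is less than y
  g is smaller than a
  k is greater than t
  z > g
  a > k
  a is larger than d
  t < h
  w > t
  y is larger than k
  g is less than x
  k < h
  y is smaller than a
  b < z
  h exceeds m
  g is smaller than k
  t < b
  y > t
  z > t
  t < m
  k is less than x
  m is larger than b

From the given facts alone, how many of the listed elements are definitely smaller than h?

The elements the relations force below h are t, g, b, m, k — no chain reaches any other.
That is 5.

5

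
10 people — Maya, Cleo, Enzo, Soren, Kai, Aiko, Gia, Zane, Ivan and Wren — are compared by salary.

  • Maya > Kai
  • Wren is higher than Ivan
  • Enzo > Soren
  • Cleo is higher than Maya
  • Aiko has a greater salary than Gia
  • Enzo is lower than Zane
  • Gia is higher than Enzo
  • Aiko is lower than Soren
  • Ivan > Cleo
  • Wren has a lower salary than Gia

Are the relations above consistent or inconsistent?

inconsistent

We have Enzo < Gia stated directly, yet also Gia < Aiko < Soren < Enzo by chaining the others — so Gia < Enzo. Contradiction.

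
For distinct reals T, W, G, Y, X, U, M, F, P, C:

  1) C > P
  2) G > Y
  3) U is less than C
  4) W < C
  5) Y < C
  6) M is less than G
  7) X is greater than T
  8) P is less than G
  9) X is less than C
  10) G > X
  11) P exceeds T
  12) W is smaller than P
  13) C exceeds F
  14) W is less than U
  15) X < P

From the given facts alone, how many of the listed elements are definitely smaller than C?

7

The elements the relations force below C are W, U, T, F, X, Y, P — no chain reaches any other.
That is 7.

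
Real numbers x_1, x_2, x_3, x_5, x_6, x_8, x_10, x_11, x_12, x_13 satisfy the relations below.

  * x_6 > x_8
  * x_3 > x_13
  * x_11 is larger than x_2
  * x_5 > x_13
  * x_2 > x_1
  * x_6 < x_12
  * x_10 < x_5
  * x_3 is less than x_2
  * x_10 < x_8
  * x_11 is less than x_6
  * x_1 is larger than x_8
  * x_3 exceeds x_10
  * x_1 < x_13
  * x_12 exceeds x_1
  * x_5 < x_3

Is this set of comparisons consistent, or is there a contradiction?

The single ordering x_10 < x_8 < x_1 < x_13 < x_5 < x_3 < x_2 < x_11 < x_6 < x_12 satisfies every listed relation, so no contradiction arises.

consistent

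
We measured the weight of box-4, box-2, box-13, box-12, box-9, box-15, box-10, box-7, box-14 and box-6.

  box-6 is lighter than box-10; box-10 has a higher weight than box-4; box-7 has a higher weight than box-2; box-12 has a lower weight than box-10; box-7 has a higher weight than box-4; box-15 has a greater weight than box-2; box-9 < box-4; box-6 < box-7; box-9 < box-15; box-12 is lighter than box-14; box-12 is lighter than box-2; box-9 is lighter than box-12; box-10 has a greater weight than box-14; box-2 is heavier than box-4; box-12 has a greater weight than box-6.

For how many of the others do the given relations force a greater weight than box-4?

4

Directly above box-4: box-2, box-7, box-10.
One step further: box-15 (4 so far).
Nothing else is reachable above box-4; 4 in all.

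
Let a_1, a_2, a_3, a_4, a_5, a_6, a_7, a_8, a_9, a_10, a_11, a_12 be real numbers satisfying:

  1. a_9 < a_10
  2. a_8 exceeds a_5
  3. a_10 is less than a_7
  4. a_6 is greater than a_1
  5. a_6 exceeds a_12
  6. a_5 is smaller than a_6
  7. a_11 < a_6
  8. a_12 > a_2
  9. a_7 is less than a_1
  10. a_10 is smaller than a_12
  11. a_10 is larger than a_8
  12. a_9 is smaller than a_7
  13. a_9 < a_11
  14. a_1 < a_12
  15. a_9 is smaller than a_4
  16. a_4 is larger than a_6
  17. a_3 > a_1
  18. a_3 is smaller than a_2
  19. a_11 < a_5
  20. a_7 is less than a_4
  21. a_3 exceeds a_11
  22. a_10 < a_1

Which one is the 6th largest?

a_1

The consecutive relations fix a unique order: a_9 < a_11 < a_5 < a_8 < a_10 < a_7 < a_1 < a_3 < a_2 < a_12 < a_6 < a_4.
Counting 6 from the largest end gives a_1.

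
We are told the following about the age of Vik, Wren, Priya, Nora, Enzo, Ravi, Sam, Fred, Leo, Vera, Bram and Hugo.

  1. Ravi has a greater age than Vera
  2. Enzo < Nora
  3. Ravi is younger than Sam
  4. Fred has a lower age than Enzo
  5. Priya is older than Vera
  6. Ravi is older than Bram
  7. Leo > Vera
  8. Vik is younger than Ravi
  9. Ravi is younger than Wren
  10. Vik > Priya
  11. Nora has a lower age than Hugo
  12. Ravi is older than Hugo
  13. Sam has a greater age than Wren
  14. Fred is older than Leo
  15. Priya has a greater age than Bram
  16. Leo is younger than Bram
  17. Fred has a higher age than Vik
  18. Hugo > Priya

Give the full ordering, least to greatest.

Vera < Leo < Bram < Priya < Vik < Fred < Enzo < Nora < Hugo < Ravi < Wren < Sam

Nothing is placed below Vera, so it is least; from there Vera < Leo; Leo < Bram; Bram < Priya; Priya < Vik; Vik < Fred; Fred < Enzo; Enzo < Nora; Nora < Hugo; Hugo < Ravi; Ravi < Wren; Wren < Sam, each given directly.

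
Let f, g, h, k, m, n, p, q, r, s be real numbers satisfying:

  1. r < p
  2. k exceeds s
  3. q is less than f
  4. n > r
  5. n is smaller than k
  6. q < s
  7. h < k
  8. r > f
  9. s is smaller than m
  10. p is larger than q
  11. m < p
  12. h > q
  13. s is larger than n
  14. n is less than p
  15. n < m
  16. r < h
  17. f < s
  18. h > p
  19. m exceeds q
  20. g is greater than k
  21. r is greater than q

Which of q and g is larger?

Following the relations from q: q < f < r < n < s < m < p < h < k < g.
So q < g; g is the larger of the two.

g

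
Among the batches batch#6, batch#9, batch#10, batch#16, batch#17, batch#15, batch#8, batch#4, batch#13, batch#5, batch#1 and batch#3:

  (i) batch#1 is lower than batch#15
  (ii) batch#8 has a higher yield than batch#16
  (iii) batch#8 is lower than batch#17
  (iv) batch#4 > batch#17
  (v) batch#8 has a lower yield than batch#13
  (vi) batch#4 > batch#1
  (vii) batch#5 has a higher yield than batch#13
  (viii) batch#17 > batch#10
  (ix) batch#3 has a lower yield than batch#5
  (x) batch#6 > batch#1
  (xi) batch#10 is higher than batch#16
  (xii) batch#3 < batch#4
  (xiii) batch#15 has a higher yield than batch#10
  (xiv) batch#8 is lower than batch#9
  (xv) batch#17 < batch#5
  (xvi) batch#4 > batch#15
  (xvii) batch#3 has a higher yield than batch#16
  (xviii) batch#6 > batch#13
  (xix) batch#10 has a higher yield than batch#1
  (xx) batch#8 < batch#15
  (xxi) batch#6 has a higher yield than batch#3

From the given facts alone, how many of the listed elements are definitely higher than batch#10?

4

From batch#10 the given relations immediately reach batch#15, batch#17.
From those, batch#4, batch#5 — 4 in total.
Nothing else is reachable above batch#10; 4 in all.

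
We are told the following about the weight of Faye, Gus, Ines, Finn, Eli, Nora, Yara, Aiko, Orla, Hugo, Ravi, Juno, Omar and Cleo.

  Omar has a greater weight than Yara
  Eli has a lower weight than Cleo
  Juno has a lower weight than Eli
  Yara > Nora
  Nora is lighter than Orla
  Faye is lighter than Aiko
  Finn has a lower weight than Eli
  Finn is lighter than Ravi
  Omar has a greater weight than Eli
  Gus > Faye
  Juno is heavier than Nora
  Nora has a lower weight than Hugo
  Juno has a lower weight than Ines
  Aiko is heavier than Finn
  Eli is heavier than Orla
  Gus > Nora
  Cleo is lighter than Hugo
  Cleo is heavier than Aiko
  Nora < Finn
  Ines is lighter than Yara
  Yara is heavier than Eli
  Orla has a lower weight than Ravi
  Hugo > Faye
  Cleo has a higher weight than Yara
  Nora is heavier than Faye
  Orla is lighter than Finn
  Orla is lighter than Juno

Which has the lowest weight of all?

Nora is not least since Faye < Nora; Orla is not least since Nora < Orla; Finn is not least since Nora < Finn; Juno is not least since Orla < Juno; Ines is not least since Juno < Ines; Gus is not least since Nora < Gus; Eli is not least since Finn < Eli; Yara is not least since Nora < Yara; Aiko is not least since Finn < Aiko; Omar is not least since Eli < Omar; Cleo is not least since Aiko < Cleo; Hugo is not least since Nora < Hugo; Ravi is not least since Finn < Ravi.
Only Faye has nothing below it, so Faye is the lowest weight.

Faye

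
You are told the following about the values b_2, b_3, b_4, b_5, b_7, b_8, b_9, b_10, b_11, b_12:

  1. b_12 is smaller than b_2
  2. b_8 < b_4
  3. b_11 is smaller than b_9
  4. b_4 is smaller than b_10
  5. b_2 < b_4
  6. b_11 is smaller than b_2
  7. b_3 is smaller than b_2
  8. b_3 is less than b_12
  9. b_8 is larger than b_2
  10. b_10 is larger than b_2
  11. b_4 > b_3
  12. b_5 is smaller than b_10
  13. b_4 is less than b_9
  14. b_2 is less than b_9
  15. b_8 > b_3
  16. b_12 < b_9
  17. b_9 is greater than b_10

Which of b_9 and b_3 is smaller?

b_3

Chaining the given relations: b_3 < b_12 < b_2 < b_8 < b_4 < b_10 < b_9.
So b_3 < b_9; b_3 is the smaller of the two.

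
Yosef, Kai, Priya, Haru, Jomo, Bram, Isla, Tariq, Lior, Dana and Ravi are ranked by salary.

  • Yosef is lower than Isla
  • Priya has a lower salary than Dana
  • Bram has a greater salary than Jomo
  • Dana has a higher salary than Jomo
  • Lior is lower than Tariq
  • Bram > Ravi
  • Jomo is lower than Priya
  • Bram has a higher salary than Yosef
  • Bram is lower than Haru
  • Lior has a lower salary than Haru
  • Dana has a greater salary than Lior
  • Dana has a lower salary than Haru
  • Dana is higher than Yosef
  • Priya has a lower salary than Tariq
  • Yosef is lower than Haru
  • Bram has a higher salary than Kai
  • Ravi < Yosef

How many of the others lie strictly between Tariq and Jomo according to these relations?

1

Chaining upward from Jomo reaches: Priya, Bram, Dana, Haru.
Chaining downward from Tariq reaches: Lior, Priya.
Strictly between Jomo and Tariq are those in both lists: Priya — 1 element.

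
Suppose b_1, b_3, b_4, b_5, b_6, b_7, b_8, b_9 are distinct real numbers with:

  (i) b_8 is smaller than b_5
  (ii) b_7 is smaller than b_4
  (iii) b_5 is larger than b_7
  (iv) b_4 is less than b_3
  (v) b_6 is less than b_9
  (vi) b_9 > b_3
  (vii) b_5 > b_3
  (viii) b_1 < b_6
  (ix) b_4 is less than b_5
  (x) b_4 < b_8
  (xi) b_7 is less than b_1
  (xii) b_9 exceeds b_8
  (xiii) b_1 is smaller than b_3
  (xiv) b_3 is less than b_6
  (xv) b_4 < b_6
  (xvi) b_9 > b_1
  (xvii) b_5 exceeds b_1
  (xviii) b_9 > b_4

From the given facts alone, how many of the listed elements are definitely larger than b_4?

Directly above b_4: b_8, b_3, b_6, b_9, b_5.
Nothing else is reachable above b_4; 5 in all.

5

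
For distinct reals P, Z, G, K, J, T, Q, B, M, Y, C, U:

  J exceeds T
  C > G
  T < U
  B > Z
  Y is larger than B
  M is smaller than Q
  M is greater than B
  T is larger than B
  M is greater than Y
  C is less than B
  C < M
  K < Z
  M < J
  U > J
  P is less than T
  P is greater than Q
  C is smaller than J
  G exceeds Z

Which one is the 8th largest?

B

Piecing the relations together gives one ordering: K < Z < G < C < B < Y < M < Q < P < T < J < U.
Counting 8 from the largest end gives B.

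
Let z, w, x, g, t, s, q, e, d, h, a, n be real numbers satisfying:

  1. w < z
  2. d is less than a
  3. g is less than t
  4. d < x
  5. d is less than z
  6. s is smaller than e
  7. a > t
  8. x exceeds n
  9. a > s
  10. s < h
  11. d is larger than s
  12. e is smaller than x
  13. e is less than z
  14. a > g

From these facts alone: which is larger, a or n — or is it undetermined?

Following every chain through n: above n we get x.
a is not reached, and no chain runs the other way from a to n.
So the given relations leave the order of n and a undetermined.

undetermined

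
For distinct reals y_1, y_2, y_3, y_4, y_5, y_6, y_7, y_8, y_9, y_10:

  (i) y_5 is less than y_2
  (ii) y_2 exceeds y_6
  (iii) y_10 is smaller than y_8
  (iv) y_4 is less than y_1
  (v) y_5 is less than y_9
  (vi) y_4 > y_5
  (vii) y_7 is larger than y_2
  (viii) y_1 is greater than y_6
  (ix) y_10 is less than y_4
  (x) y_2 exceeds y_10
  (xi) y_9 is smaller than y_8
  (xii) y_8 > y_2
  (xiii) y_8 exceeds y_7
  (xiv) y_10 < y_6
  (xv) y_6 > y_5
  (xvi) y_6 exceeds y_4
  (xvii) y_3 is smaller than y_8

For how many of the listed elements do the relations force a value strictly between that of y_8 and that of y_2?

The relations place y_2 below y_8. An element lies strictly between them when it is forced above y_2 and also forced below y_8.
Above y_2: {y_7}. Below y_8: {y_5, y_10, y_4, y_6, y_9, y_7, y_3}.
Intersection: {y_7} — 1.

1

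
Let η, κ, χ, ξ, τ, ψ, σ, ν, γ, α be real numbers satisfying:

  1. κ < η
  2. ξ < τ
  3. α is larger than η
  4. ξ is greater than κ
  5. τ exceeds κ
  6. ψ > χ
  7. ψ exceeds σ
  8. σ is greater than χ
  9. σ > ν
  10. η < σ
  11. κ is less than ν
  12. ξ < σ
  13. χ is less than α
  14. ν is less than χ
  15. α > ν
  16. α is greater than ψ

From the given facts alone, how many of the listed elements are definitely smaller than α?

7

From α the given relations immediately reach η, ν, χ, ψ.
From those, κ, σ — 6 in total.
From those, ξ — 7 in total.
Nothing else is reachable below α; 7 in all.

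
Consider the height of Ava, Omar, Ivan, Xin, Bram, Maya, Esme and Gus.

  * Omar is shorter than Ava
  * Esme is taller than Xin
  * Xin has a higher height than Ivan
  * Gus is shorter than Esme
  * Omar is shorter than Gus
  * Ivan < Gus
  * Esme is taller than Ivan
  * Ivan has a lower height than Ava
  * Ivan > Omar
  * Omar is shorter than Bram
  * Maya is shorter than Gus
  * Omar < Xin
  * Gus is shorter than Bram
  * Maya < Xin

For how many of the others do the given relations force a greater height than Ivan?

The elements the relations force above Ivan are Xin, Gus, Bram, Esme, Ava — no chain reaches any other.
That is 5.

5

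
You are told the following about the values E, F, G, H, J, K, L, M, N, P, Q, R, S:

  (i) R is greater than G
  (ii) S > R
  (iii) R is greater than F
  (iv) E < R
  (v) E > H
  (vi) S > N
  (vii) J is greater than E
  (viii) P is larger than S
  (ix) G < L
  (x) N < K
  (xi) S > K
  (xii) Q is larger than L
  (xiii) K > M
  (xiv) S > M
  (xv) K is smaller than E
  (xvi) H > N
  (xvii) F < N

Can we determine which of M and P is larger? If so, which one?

Chaining the given relations: M < K < E < R < S < P.
So P is larger.

P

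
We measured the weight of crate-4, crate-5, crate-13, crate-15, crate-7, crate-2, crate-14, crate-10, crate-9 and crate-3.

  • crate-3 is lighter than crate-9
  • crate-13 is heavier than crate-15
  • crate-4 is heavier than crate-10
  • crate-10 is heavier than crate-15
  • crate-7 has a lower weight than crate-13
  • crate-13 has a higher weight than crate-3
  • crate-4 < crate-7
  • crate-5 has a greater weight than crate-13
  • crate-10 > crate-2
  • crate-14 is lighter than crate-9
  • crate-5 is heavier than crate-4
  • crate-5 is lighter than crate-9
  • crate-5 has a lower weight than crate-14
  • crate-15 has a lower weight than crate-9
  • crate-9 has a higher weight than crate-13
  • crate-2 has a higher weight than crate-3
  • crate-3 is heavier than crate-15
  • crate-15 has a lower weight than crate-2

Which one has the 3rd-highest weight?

crate-5

Piecing the relations together gives one ordering: crate-15 < crate-3 < crate-2 < crate-10 < crate-4 < crate-7 < crate-13 < crate-5 < crate-14 < crate-9.
Counting 3 from the largest end gives crate-5.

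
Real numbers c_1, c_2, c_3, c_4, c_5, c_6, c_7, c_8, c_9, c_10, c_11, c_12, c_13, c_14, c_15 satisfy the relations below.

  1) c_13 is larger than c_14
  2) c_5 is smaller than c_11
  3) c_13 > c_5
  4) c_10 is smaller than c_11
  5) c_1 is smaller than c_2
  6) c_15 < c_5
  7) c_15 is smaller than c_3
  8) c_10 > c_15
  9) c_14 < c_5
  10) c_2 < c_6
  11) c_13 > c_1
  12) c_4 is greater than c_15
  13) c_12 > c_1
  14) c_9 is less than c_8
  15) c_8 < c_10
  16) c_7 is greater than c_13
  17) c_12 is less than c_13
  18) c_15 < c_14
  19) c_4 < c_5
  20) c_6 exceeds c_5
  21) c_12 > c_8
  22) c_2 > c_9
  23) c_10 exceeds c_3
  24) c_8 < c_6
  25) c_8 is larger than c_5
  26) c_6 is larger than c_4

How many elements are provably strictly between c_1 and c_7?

2

The relations place c_1 below c_7. An element lies strictly between them when it is forced above c_1 and also forced below c_7.
Above c_1: {c_2, c_6, c_12, c_13}. Below c_7: {c_15, c_14, c_9, c_4, c_5, c_8, c_12, c_13}.
Intersection: {c_12, c_13} — 2.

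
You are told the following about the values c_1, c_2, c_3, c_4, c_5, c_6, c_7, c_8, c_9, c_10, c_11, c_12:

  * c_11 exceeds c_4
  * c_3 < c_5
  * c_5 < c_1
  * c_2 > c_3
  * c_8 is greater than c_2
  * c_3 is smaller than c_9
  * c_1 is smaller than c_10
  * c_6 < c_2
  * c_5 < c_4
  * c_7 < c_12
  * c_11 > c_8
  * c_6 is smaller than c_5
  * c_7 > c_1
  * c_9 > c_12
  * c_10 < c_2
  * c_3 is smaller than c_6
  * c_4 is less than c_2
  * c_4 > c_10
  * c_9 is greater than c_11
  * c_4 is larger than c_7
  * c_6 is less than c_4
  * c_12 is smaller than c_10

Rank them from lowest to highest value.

The consecutive links are each given: c_3 < c_6; c_6 < c_5; c_5 < c_1; c_1 < c_7; c_7 < c_12; c_12 < c_10; c_10 < c_4; c_4 < c_2; c_2 < c_8; c_8 < c_11; c_11 < c_9.

c_3 < c_6 < c_5 < c_1 < c_7 < c_12 < c_10 < c_4 < c_2 < c_8 < c_11 < c_9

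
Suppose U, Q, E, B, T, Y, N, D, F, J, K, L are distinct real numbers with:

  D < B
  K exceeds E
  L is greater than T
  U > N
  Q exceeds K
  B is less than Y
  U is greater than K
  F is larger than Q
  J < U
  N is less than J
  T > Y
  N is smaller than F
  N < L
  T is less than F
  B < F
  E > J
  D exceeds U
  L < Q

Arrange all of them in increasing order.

N < J < E < K < U < D < B < Y < T < L < Q < F

Each adjacent pair is fixed by a given relation: N < J; J < E; E < K; K < U; U < D; D < B; B < Y; Y < T; T < L; L < Q; Q < F. Chaining them end to end gives the full order.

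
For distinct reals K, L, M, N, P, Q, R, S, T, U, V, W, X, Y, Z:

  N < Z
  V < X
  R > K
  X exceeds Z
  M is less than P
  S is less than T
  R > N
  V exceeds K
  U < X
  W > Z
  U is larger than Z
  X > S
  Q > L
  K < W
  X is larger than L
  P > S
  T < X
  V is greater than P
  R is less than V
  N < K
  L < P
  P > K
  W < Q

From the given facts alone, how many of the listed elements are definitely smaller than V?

Directly below V: K, R, P.
One step further: M, N, S, L (7 so far).
Nothing else is reachable below V; 7 in all.

7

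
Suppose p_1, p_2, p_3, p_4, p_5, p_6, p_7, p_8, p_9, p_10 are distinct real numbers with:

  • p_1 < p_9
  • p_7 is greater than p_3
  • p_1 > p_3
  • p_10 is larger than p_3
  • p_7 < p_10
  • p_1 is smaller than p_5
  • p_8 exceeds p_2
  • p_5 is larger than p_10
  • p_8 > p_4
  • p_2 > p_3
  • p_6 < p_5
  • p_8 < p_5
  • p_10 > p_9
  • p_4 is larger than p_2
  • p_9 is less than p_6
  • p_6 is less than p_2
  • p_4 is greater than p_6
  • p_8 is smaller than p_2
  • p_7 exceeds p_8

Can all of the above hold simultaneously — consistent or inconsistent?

inconsistent

We have p_8 < p_2 stated directly, yet also p_2 < p_4 < p_8 by chaining the others — so p_2 < p_8. Contradiction.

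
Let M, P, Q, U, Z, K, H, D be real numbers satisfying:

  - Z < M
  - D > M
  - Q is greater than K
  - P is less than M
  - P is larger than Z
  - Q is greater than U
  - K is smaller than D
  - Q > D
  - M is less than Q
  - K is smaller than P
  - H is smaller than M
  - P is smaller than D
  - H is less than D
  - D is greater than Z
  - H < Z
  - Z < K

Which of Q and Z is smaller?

Z

Z < K < P < M < D < Q, by transitivity through K, P, M, D.
So Z < Q; Z is the smaller of the two.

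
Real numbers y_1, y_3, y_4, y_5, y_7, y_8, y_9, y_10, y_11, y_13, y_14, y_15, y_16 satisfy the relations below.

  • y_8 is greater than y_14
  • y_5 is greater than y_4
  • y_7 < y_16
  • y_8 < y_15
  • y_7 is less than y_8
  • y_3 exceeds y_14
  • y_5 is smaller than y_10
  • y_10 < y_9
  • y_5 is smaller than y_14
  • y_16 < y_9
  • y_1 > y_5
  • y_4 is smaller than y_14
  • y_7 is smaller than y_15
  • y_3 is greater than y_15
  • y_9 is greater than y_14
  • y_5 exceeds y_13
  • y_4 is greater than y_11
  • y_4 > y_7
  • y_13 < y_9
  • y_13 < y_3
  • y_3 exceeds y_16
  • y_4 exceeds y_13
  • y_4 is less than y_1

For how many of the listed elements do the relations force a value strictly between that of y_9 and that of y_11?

4

The relations place y_11 below y_9. An element lies strictly between them when it is forced above y_11 and also forced below y_9.
Above y_11: {y_4, y_5, y_14, y_8, y_15, y_3, y_1, y_10}. Below y_9: {y_7, y_13, y_4, y_5, y_14, y_16, y_10}.
Intersection: {y_4, y_5, y_14, y_10} — 4.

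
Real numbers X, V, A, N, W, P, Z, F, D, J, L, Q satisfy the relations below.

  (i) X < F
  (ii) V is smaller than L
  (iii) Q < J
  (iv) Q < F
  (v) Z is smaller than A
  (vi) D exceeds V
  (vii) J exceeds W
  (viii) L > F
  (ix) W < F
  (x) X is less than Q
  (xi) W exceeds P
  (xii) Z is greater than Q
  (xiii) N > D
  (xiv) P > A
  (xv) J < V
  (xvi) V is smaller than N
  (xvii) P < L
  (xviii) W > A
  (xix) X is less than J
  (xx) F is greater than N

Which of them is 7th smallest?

J

Chaining the given pairs: X < Q < Z < A < P < W < J < V < D < N < F < L.
The 7th smallest is J.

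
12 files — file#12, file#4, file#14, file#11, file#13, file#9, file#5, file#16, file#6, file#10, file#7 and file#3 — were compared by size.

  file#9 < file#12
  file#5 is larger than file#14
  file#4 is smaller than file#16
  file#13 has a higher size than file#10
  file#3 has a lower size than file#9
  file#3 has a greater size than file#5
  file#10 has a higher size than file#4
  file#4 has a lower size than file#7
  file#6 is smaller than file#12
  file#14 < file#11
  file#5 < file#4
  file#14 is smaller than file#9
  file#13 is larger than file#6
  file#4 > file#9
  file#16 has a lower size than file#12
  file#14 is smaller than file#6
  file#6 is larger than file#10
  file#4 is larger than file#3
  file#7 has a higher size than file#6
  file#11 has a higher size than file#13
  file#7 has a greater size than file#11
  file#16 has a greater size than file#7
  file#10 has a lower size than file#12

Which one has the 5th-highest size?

file#13

Chaining the given pairs: file#14 < file#5 < file#3 < file#9 < file#4 < file#10 < file#6 < file#13 < file#11 < file#7 < file#16 < file#12.
The 5th largest is file#13.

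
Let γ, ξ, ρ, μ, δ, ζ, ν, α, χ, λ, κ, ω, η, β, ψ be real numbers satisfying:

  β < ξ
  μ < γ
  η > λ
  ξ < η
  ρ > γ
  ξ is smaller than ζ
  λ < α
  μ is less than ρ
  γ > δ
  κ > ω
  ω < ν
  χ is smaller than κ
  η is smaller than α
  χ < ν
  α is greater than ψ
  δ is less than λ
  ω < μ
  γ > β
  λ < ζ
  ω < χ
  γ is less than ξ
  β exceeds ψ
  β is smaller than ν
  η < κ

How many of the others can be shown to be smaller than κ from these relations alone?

10

Directly below κ: ω, χ, η.
One step further: λ, ξ (5 so far).
One step further: δ, β, γ (8 so far).
One step further: μ, ψ (10 so far).
Nothing else is reachable below κ; 10 in all.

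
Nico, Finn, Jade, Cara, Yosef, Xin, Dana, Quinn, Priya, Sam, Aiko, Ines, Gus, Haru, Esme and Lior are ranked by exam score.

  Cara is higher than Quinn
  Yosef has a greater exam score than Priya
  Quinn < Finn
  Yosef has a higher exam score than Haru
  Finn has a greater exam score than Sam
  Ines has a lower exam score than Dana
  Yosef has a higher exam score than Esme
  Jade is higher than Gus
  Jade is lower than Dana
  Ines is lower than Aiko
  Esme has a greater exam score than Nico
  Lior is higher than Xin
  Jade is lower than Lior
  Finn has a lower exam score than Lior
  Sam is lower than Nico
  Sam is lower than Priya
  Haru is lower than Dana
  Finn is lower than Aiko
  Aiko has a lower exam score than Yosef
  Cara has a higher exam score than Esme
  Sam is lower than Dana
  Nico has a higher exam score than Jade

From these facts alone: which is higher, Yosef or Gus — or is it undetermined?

Following the relations from Gus: Gus < Jade < Nico < Esme < Yosef.
So Yosef is higher.

Yosef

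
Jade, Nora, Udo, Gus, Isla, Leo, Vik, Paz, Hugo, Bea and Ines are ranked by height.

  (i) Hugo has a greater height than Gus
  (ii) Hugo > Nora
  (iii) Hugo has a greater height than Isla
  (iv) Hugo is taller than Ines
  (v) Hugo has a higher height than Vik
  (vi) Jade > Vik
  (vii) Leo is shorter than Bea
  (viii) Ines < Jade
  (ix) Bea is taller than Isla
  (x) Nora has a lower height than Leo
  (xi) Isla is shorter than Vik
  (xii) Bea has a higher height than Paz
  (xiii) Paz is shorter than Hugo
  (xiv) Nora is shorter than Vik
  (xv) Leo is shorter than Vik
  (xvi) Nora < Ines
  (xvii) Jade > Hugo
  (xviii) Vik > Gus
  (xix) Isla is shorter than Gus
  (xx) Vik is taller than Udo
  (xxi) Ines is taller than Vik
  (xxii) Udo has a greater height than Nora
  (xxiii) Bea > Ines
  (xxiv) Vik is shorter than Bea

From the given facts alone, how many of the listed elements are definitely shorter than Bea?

8

Directly below Bea: Isla, Leo, Paz, Vik, Ines.
One step further: Nora, Gus, Udo (8 so far).
No other element is forced below Bea by the given relations, so the count is 8.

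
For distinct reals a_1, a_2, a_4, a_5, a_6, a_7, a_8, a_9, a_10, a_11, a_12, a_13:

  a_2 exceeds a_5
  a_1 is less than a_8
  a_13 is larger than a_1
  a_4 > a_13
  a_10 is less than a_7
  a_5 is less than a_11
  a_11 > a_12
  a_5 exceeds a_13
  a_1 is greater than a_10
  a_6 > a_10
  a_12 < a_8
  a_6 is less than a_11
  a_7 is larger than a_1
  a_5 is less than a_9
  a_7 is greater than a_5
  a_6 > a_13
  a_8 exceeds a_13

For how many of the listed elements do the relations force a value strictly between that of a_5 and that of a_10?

2

The relations place a_10 below a_5. An element lies strictly between them when it is forced above a_10 and also forced below a_5.
Above a_10: {a_1, a_13, a_4, a_9, a_6, a_2, a_11, a_8, a_7}. Below a_5: {a_1, a_13}.
Intersection: {a_1, a_13} — 2.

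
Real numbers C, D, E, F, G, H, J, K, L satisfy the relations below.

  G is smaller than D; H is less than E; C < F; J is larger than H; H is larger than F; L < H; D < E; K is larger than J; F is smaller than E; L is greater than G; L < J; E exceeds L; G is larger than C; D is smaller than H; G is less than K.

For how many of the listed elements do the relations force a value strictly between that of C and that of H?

Chaining upward from C reaches: G, D, L, F, J, K, E.
Chaining downward from H reaches: G, D, L, F.
Strictly between C and H are those in both lists: G, D, L, F — 4 elements.

4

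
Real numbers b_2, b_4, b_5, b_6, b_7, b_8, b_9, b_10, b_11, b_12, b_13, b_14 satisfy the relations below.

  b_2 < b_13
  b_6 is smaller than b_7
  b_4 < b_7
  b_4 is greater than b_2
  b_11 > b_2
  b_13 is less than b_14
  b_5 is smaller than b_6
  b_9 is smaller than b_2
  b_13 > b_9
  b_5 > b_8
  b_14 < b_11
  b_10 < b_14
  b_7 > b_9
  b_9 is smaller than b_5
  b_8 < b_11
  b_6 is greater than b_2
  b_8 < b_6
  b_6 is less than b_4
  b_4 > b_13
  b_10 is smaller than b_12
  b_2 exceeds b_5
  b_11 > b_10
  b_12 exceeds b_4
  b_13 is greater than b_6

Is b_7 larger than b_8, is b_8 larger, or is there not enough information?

Chaining the given relations: b_8 < b_5 < b_2 < b_6 < b_13 < b_4 < b_7.
So b_7 is larger.

b_7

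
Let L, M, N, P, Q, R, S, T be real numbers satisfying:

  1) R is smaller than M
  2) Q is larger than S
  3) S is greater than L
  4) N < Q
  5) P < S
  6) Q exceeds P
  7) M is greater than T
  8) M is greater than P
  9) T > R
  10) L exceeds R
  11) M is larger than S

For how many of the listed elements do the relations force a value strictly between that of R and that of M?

3

The relations place R below M. An element lies strictly between them when it is forced above R and also forced below M.
Above R: {L, S, Q, T}. Below M: {L, P, S, T}.
Intersection: {L, S, T} — 3.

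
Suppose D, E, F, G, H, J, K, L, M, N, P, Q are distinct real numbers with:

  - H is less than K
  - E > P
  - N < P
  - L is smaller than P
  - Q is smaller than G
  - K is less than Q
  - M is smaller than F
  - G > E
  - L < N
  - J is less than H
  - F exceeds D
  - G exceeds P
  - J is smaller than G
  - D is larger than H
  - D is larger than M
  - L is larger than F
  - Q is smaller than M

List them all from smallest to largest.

J < H < K < Q < M < D < F < L < N < P < E < G

Nothing is placed below J, so it is least; from there J < H; H < K; K < Q; Q < M; M < D; D < F; F < L; L < N; N < P; P < E; E < G, each given directly.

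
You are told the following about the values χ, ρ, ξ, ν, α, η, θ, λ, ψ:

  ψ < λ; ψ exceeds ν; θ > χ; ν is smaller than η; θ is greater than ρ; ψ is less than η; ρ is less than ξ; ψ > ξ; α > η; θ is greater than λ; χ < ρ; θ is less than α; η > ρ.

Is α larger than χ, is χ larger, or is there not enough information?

α

χ < ρ and ρ < ξ give χ < ξ.
Then ξ < ψ extends the chain to ψ.
Then ψ < λ extends the chain to λ.
With λ < θ: χ < ρ < ξ < ψ < λ < θ.
With θ < α: χ < ρ < ξ < ψ < λ < θ < α.
So α is larger.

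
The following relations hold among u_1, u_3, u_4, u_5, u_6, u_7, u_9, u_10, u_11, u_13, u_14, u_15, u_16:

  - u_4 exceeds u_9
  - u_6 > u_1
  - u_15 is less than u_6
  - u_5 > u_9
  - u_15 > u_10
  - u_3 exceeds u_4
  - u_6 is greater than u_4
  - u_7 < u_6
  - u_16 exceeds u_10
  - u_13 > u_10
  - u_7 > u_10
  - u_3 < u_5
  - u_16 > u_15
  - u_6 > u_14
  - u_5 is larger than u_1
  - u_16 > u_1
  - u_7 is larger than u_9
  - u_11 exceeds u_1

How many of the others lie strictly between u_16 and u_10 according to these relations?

The relations place u_10 below u_16. An element lies strictly between them when it is forced above u_10 and also forced below u_16.
Above u_10: {u_15, u_13, u_7, u_6}. Below u_16: {u_1, u_15}.
Intersection: {u_15} — 1.

1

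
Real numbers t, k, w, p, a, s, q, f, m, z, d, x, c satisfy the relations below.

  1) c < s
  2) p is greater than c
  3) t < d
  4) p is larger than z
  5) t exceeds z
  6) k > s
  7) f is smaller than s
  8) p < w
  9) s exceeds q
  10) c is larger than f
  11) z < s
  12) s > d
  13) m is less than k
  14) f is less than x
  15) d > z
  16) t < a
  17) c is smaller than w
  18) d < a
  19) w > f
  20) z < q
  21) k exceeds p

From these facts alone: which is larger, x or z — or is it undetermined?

undetermined

Following every chain through z: above z we get t, d, p, a, q, s, w, k.
x is not reached, and no chain runs the other way from x to z.
So the given relations leave the order of z and x undetermined.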